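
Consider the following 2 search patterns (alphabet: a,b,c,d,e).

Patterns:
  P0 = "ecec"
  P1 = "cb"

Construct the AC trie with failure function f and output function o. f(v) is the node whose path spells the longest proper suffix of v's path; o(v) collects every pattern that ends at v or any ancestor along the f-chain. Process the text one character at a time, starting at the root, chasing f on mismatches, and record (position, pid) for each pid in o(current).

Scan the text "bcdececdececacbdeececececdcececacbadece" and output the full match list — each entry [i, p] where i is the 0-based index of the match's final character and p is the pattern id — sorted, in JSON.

Construct AC machine:
Trie (insert patterns):
  n0 'ε': c→5 e→1
  n1 'e': c→2
  n2 'ec': e→3
  n3 'ece': c→4
  n4 'ecec': ·  ←P0
  n5 'c': b→6
  n6 'cb': ·  ←P1

BFS fail/out derivation:
  n1('e'): parent n0 fail=0; on 'e' 0 → fail=0;  out ∅∪∅=∅
  n5('c'): parent n0 fail=0; on 'c' 0 → fail=0;  out ∅∪∅=∅
  n2('ec'): parent n1 fail=0; on 'c' 0 → fail=5;  out ∅∪∅=∅
  n6('cb'): parent n5 fail=0; on 'b' 0 → fail=0;  out {1}∪∅={1}
  n3('ece'): parent n2 fail=5; on 'e' 5→0 → fail=1;  out ∅∪∅=∅
  n4('ecec'): parent n3 fail=1; on 'c' 1 → fail=2;  out {0}∪∅={0}

Scan:
i=0 'b': node 0→0
i=1 'c': node 0→5
i=2 'd': node 5→0 (fail-walked)
i=3 'e': node 0→1
i=4 'c': node 1→2
i=5 'e': node 2→3
i=6 'c': node 3→4  → match P0@[3:6]
i=7 'd': node 4→0 (fail-walked)
i=8 'e': node 0→1
i=9 'c': node 1→2
i=10 'e': node 2→3
i=11 'c': node 3→4  → match P0@[8:11]
i=12 'a': node 4→0 (fail-walked)
i=13 'c': node 0→5
i=14 'b': node 5→6  → match P1@[13:14]
i=15 'd': node 6→0 (fail-walked)
i=16 'e': node 0→1
i=17 'e': node 1→1 (fail-walked)
i=18 'c': node 1→2
i=19 'e': node 2→3
i=20 'c': node 3→4  → match P0@[17:20]
i=21 'e': node 4→3 (fail-walked)
i=22 'c': node 3→4  → match P0@[19:22]
i=23 'e': node 4→3 (fail-walked)
i=24 'c': node 3→4  → match P0@[21:24]
i=25 'd': node 4→0 (fail-walked)
i=26 'c': node 0→5
i=27 'e': node 5→1 (fail-walked)
i=28 'c': node 1→2
i=29 'e': node 2→3
i=30 'c': node 3→4  → match P0@[27:30]
i=31 'a': node 4→0 (fail-walked)
i=32 'c': node 0→5
i=33 'b': node 5→6  → match P1@[32:33]
i=34 'a': node 6→0 (fail-walked)
i=35 'd': node 0→0
i=36 'e': node 0→1
i=37 'c': node 1→2
i=38 'e': node 2→3

Result: [[6,0],[11,0],[14,1],[20,0],[22,0],[24,0],[30,0],[33,1]]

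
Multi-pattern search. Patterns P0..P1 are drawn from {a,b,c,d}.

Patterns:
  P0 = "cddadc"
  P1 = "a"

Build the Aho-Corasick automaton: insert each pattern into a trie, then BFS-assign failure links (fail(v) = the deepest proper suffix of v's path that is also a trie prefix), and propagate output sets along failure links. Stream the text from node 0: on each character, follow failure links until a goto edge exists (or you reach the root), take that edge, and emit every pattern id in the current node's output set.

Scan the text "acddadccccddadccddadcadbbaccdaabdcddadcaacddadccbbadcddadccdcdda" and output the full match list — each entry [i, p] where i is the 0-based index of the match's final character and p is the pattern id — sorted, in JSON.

Build:
Trie (insert patterns):
  n0 'ε': a→7 c→1
  n1 'c': d→2
  n2 'cd': d→3
  n3 'cdd': a→4
  n4 'cdda': d→5
  n5 'cddad': c→6
  n6 'cddadc': ·  [P0 ends]
  n7 'a': ·  [P1 ends]

BFS fail/out derivation:
  fail(1) 'c': from fail(0)=0 chase 'c': 0 ⇒ 0;  out=∅∪out(0)=∅
  fail(7) 'a': from fail(0)=0 chase 'a': 0 ⇒ 0;  out={1}∪out(0)={1}
  fail(2) 'cd': from fail(1)=0 chase 'd': 0 ⇒ 0;  out=∅∪out(0)=∅
  fail(3) 'cdd': from fail(2)=0 chase 'd': 0 ⇒ 0;  out=∅∪out(0)=∅
  fail(4) 'cdda': from fail(3)=0 chase 'a': 0 ⇒ 7;  out=∅∪out(7)={1}
  fail(5) 'cddad': from fail(4)=7 chase 'd': 7→0 ⇒ 0;  out=∅∪out(0)=∅
  fail(6) 'cddadc': from fail(5)=0 chase 'c': 0 ⇒ 1;  out={0}∪out(1)={0}

Scan:
[0] read 'a'  n0⇒n7  ** P1@[0:0]
[1] read 'c'  n7⇒n1 ·f
[2] read 'd'  n1⇒n2
[3] read 'd'  n2⇒n3
[4] read 'a'  n3⇒n4  ** P1@[4:4]
[5] read 'd'  n4⇒n5
[6] read 'c'  n5⇒n6  ** P0@[1:6]
[7] read 'c'  n6⇒n1 ·f
[8] read 'c'  n1⇒n1 ·f
[9] read 'c'  n1⇒n1 ·f
[10] read 'd'  n1⇒n2
[11] read 'd'  n2⇒n3
[12] read 'a'  n3⇒n4  ** P1@[12:12]
[13] read 'd'  n4⇒n5
[14] read 'c'  n5⇒n6  ** P0@[9:14]
[15] read 'c'  n6⇒n1 ·f
[16] read 'd'  n1⇒n2
[17] read 'd'  n2⇒n3
[18] read 'a'  n3⇒n4  ** P1@[18:18]
[19] read 'd'  n4⇒n5
[20] read 'c'  n5⇒n6  ** P0@[15:20]
[21] read 'a'  n6⇒n7 ·f  ** P1@[21:21]
[22] read 'd'  n7⇒n0 ·f
[23] read 'b'  n0⇒n0
[24] read 'b'  n0⇒n0
[25] read 'a'  n0⇒n7  ** P1@[25:25]
[26] read 'c'  n7⇒n1 ·f
[27] read 'c'  n1⇒n1 ·f
[28] read 'd'  n1⇒n2
[29] read 'a'  n2⇒n7 ·f  ** P1@[29:29]
[30] read 'a'  n7⇒n7 ·f  ** P1@[30:30]
[31] read 'b'  n7⇒n0 ·f
[32] read 'd'  n0⇒n0
[33] read 'c'  n0⇒n1
[34] read 'd'  n1⇒n2
[35] read 'd'  n2⇒n3
[36] read 'a'  n3⇒n4  ** P1@[36:36]
[37] read 'd'  n4⇒n5
[38] read 'c'  n5⇒n6  ** P0@[33:38]
[39] read 'a'  n6⇒n7 ·f  ** P1@[39:39]
[40] read 'a'  n7⇒n7 ·f  ** P1@[40:40]
[41] read 'c'  n7⇒n1 ·f
[42] read 'd'  n1⇒n2
[43] read 'd'  n2⇒n3
[44] read 'a'  n3⇒n4  ** P1@[44:44]
[45] read 'd'  n4⇒n5
[46] read 'c'  n5⇒n6  ** P0@[41:46]
[47] read 'c'  n6⇒n1 ·f
[48] read 'b'  n1⇒n0 ·f
[49] read 'b'  n0⇒n0
[50] read 'a'  n0⇒n7  ** P1@[50:50]
[51] read 'd'  n7⇒n0 ·f
[52] read 'c'  n0⇒n1
[53] read 'd'  n1⇒n2
[54] read 'd'  n2⇒n3
[55] read 'a'  n3⇒n4  ** P1@[55:55]
[56] read 'd'  n4⇒n5
[57] read 'c'  n5⇒n6  ** P0@[52:57]
[58] read 'c'  n6⇒n1 ·f
[59] read 'd'  n1⇒n2
[60] read 'c'  n2⇒n1 ·f
[61] read 'd'  n1⇒n2
[62] read 'd'  n2⇒n3
[63] read 'a'  n3⇒n4  ** P1@[63:63]

All matches (sorted): [[0,1],[4,1],[6,0],[12,1],[14,0],[18,1],[20,0],[21,1],[25,1],[29,1],[30,1],[36,1],[38,0],[39,1],[40,1],[44,1],[46,0],[50,1],[55,1],[57,0],[63,1]]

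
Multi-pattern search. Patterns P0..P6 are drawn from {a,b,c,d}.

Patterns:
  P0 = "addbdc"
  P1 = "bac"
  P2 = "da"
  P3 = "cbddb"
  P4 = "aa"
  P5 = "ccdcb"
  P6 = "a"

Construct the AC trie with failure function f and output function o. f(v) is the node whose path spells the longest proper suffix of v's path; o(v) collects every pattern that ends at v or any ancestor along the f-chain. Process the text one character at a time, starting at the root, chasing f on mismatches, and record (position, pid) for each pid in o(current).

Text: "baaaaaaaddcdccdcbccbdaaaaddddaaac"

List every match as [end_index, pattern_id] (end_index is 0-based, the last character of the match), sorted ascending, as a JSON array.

Build:
Trie nodes:
  0='ε' goto a→1 b→7 c→12 d→10
  1='a' goto a→17 d→2  ←P6
  2='ad' goto d→3
  3='add' goto b→4
  4='addb' goto d→5
  5='addbd' goto c→6
  6='addbdc' goto ·  ←P0
  7='b' goto a→8
  8='ba' goto c→9
  9='bac' goto ·  ←P1
  10='d' goto a→11
  11='da' goto ·  ←P2
  12='c' goto b→13 c→18
  13='cb' goto d→14
  14='cbd' goto d→15
  15='cbdd' goto b→16
  16='cbddb' goto ·  ←P3
  17='aa' goto ·  ←P4
  18='cc' goto d→19
  19='ccd' goto c→20
  20='ccdc' goto b→21
  21='ccdcb' goto ·  ←P5

BFS fail/out derivation:
  fail(1) 'a': from fail(0)=0 chase 'a': 0 ⇒ 0;  out={6}∪out(0)={6}
  fail(7) 'b': from fail(0)=0 chase 'b': 0 ⇒ 0;  out=∅∪out(0)=∅
  fail(10) 'd': from fail(0)=0 chase 'd': 0 ⇒ 0;  out=∅∪out(0)=∅
  fail(12) 'c': from fail(0)=0 chase 'c': 0 ⇒ 0;  out=∅∪out(0)=∅
  fail(2) 'ad': from fail(1)=0 chase 'd': 0 ⇒ 10;  out=∅∪out(10)=∅
  fail(8) 'ba': from fail(7)=0 chase 'a': 0 ⇒ 1;  out=∅∪out(1)={6}
  fail(11) 'da': from fail(10)=0 chase 'a': 0 ⇒ 1;  out={2}∪out(1)={2,6}
  fail(13) 'cb': from fail(12)=0 chase 'b': 0 ⇒ 7;  out=∅∪out(7)=∅
  fail(17) 'aa': from fail(1)=0 chase 'a': 0 ⇒ 1;  out={4}∪out(1)={4,6}
  fail(18) 'cc': from fail(12)=0 chase 'c': 0 ⇒ 12;  out=∅∪out(12)=∅
  fail(3) 'add': from fail(2)=10 chase 'd': 10→0 ⇒ 10;  out=∅∪out(10)=∅
  fail(9) 'bac': from fail(8)=1 chase 'c': 1→0 ⇒ 12;  out={1}∪out(12)={1}
  fail(14) 'cbd': from fail(13)=7 chase 'd': 7→0 ⇒ 10;  out=∅∪out(10)=∅
  fail(19) 'ccd': from fail(18)=12 chase 'd': 12→0 ⇒ 10;  out=∅∪out(10)=∅
  fail(4) 'addb': from fail(3)=10 chase 'b': 10→0 ⇒ 7;  out=∅∪out(7)=∅
  fail(15) 'cbdd': from fail(14)=10 chase 'd': 10→0 ⇒ 10;  out=∅∪out(10)=∅
  fail(20) 'ccdc': from fail(19)=10 chase 'c': 10→0 ⇒ 12;  out=∅∪out(12)=∅
  fail(5) 'addbd': from fail(4)=7 chase 'd': 7→0 ⇒ 10;  out=∅∪out(10)=∅
  fail(16) 'cbddb': from fail(15)=10 chase 'b': 10→0 ⇒ 7;  out={3}∪out(7)={3}
  fail(21) 'ccdcb': from fail(20)=12 chase 'b': 12 ⇒ 13;  out={5}∪out(13)={5}
  fail(6) 'addbdc': from fail(5)=10 chase 'c': 10→0 ⇒ 12;  out={0}∪out(12)={0}

Run:
i=0 'b': node 0→7
i=1 'a': node 7→8  ** P6@[1:1]
i=2 'a': node 8→17 ·f  ** P4@[1:2],P6@[2:2]
i=3 'a': node 17→17 ·f  ** P4@[2:3],P6@[3:3]
i=4 'a': node 17→17 ·f  ** P4@[3:4],P6@[4:4]
i=5 'a': node 17→17 ·f  ** P4@[4:5],P6@[5:5]
i=6 'a': node 17→17 ·f  ** P4@[5:6],P6@[6:6]
i=7 'a': node 17→17 ·f  ** P4@[6:7],P6@[7:7]
i=8 'd': node 17→2 ·f
i=9 'd': node 2→3
i=10 'c': node 3→12 ·f
i=11 'd': node 12→10 ·f
i=12 'c': node 10→12 ·f
i=13 'c': node 12→18
i=14 'd': node 18→19
i=15 'c': node 19→20
i=16 'b': node 20→21  ** P5@[12:16]
i=17 'c': node 21→12 ·f
i=18 'c': node 12→18
i=19 'b': node 18→13 ·f
i=20 'd': node 13→14
i=21 'a': node 14→11 ·f  ** P2@[20:21],P6@[21:21]
i=22 'a': node 11→17 ·f  ** P4@[21:22],P6@[22:22]
i=23 'a': node 17→17 ·f  ** P4@[22:23],P6@[23:23]
i=24 'a': node 17→17 ·f  ** P4@[23:24],P6@[24:24]
i=25 'd': node 17→2 ·f
i=26 'd': node 2→3
i=27 'd': node 3→10 ·f
i=28 'd': node 10→10 ·f
i=29 'a': node 10→11  ** P2@[28:29],P6@[29:29]
i=30 'a': node 11→17 ·f  ** P4@[29:30],P6@[30:30]
i=31 'a': node 17→17 ·f  ** P4@[30:31],P6@[31:31]
i=32 'c': node 17→12 ·f

All matches (sorted): [[1,6],[2,4],[2,6],[3,4],[3,6],[4,4],[4,6],[5,4],[5,6],[6,4],[6,6],[7,4],[7,6],[16,5],[21,2],[21,6],[22,4],[22,6],[23,4],[23,6],[24,4],[24,6],[29,2],[29,6],[30,4],[30,6],[31,4],[31,6]]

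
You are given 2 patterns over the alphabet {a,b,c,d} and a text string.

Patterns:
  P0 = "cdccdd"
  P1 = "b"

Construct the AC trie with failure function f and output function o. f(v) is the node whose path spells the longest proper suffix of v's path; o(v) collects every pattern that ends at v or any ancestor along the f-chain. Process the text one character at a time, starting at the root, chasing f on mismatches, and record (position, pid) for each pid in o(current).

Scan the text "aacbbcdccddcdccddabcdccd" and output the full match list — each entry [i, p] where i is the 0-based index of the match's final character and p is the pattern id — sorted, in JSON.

Build:
Trie (insert patterns):
  n0 'ε': b→7 c→1
  n1 'c': d→2
  n2 'cd': c→3
  n3 'cdc': c→4
  n4 'cdcc': d→5
  n5 'cdccd': d→6
  n6 'cdccdd': ·  ←P0
  n7 'b': ·  ←P1

BFS fail/out derivation:
  n1('c'): parent n0 fail=0; on 'c' 0 → fail=0;  out ∅∪∅=∅
  n7('b'): parent n0 fail=0; on 'b' 0 → fail=0;  out {1}∪∅={1}
  n2('cd'): parent n1 fail=0; on 'd' 0 → fail=0;  out ∅∪∅=∅
  n3('cdc'): parent n2 fail=0; on 'c' 0 → fail=1;  out ∅∪∅=∅
  n4('cdcc'): parent n3 fail=1; on 'c' 1→0 → fail=1;  out ∅∪∅=∅
  n5('cdccd'): parent n4 fail=1; on 'd' 1 → fail=2;  out ∅∪∅=∅
  n6('cdccdd'): parent n5 fail=2; on 'd' 2→0 → fail=0;  out {0}∪∅={0}

Scan:
[0] read 'a'  n0⇒n0
[1] read 'a'  n0⇒n0
[2] read 'c'  n0⇒n1
[3] read 'b'  n1⇒n7 (via fail)  → match P1@[3:3]
[4] read 'b'  n7⇒n7 (via fail)  → match P1@[4:4]
[5] read 'c'  n7⇒n1 (via fail)
[6] read 'd'  n1⇒n2
[7] read 'c'  n2⇒n3
[8] read 'c'  n3⇒n4
[9] read 'd'  n4⇒n5
[10] read 'd'  n5⇒n6  → match P0@[5:10]
[11] read 'c'  n6⇒n1 (via fail)
[12] read 'd'  n1⇒n2
[13] read 'c'  n2⇒n3
[14] read 'c'  n3⇒n4
[15] read 'd'  n4⇒n5
[16] read 'd'  n5⇒n6  → match P0@[11:16]
[17] read 'a'  n6⇒n0 (via fail)
[18] read 'b'  n0⇒n7  → match P1@[18:18]
[19] read 'c'  n7⇒n1 (via fail)
[20] read 'd'  n1⇒n2
[21] read 'c'  n2⇒n3
[22] read 'c'  n3⇒n4
[23] read 'd'  n4⇒n5

All matches (sorted): [[3,1],[4,1],[10,0],[16,0],[18,1]]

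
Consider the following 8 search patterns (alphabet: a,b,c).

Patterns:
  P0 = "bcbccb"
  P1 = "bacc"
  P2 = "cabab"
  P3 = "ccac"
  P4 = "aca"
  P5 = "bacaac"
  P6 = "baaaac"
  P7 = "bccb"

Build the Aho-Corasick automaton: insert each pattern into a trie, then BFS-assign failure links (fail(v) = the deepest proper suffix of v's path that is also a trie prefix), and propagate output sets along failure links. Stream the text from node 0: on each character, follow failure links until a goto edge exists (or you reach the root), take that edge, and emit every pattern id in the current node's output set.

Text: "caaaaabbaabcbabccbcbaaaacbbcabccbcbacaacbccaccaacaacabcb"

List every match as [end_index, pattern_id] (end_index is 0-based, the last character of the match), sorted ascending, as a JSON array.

Construct AC machine:
Trie nodes:
  n0 'ε': a→18 b→1 c→10
  n1 'b': a→7 c→2
  n2 'bc': b→3 c→28
  n3 'bcb': c→4
  n4 'bcbc': c→5
  n5 'bcbcc': b→6
  n6 'bcbccb': ·  [P0 ends]
  n7 'ba': a→24 c→8
  n8 'bac': a→21 c→9
  n9 'bacc': ·  [P1 ends]
  n10 'c': a→11 c→15
  n11 'ca': b→12
  n12 'cab': a→13
  n13 'caba': b→14
  n14 'cabab': ·  [P2 ends]
  n15 'cc': a→16
  n16 'cca': c→17
  n17 'ccac': ·  [P3 ends]
  n18 'a': c→19
  n19 'ac': a→20
  n20 'aca': ·  [P4 ends]
  n21 'baca': a→22
  n22 'bacaa': c→23
  n23 'bacaac': ·  [P5 ends]
  n24 'baa': a→25
  n25 'baaa': a→26
  n26 'baaaa': c→27
  n27 'baaaac': ·  [P6 ends]
  n28 'bcc': b→29
  n29 'bccb': ·  [P7 ends]

BFS fail/out derivation:
  n1('b'): parent n0 fail=0; on 'b' 0 → fail=0;  out ∅∪∅=∅
  n10('c'): parent n0 fail=0; on 'c' 0 → fail=0;  out ∅∪∅=∅
  n18('a'): parent n0 fail=0; on 'a' 0 → fail=0;  out ∅∪∅=∅
  n2('bc'): parent n1 fail=0; on 'c' 0 → fail=10;  out ∅∪∅=∅
  n7('ba'): parent n1 fail=0; on 'a' 0 → fail=18;  out ∅∪∅=∅
  n11('ca'): parent n10 fail=0; on 'a' 0 → fail=18;  out ∅∪∅=∅
  n15('cc'): parent n10 fail=0; on 'c' 0 → fail=10;  out ∅∪∅=∅
  n19('ac'): parent n18 fail=0; on 'c' 0 → fail=10;  out ∅∪∅=∅
  n3('bcb'): parent n2 fail=10; on 'b' 10→0 → fail=1;  out ∅∪∅=∅
  n8('bac'): parent n7 fail=18; on 'c' 18 → fail=19;  out ∅∪∅=∅
  n12('cab'): parent n11 fail=18; on 'b' 18→0 → fail=1;  out ∅∪∅=∅
  n16('cca'): parent n15 fail=10; on 'a' 10 → fail=11;  out ∅∪∅=∅
  n20('aca'): parent n19 fail=10; on 'a' 10 → fail=11;  out {4}∪∅={4}
  n24('baa'): parent n7 fail=18; on 'a' 18→0 → fail=18;  out ∅∪∅=∅
  n28('bcc'): parent n2 fail=10; on 'c' 10 → fail=15;  out ∅∪∅=∅
  n4('bcbc'): parent n3 fail=1; on 'c' 1 → fail=2;  out ∅∪∅=∅
  n9('bacc'): parent n8 fail=19; on 'c' 19→10 → fail=15;  out {1}∪∅={1}
  n13('caba'): parent n12 fail=1; on 'a' 1 → fail=7;  out ∅∪∅=∅
  n17('ccac'): parent n16 fail=11; on 'c' 11→18 → fail=19;  out {3}∪∅={3}
  n21('baca'): parent n8 fail=19; on 'a' 19 → fail=20;  out ∅∪{4}={4}
  n25('baaa'): parent n24 fail=18; on 'a' 18→0 → fail=18;  out ∅∪∅=∅
  n29('bccb'): parent n28 fail=15; on 'b' 15→10→0 → fail=1;  out {7}∪∅={7}
  n5('bcbcc'): parent n4 fail=2; on 'c' 2 → fail=28;  out ∅∪∅=∅
  n14('cabab'): parent n13 fail=7; on 'b' 7→18→0 → fail=1;  out {2}∪∅={2}
  n22('bacaa'): parent n21 fail=20; on 'a' 20→11→18→0 → fail=18;  out ∅∪∅=∅
  n26('baaaa'): parent n25 fail=18; on 'a' 18→0 → fail=18;  out ∅∪∅=∅
  n6('bcbccb'): parent n5 fail=28; on 'b' 28 → fail=29;  out {0}∪{7}={0,7}
  n23('bacaac'): parent n22 fail=18; on 'c' 18 → fail=19;  out {5}∪∅={5}
  n27('baaaac'): parent n26 fail=18; on 'c' 18 → fail=19;  out {6}∪∅={6}

Text stream:
i=0 'c': node 0→10
i=1 'a': node 10→11
i=2 'a': node 11→18 ·f
i=3 'a': node 18→18 ·f
i=4 'a': node 18→18 ·f
i=5 'a': node 18→18 ·f
i=6 'b': node 18→1 ·f
i=7 'b': node 1→1 ·f
i=8 'a': node 1→7
i=9 'a': node 7→24
i=10 'b': node 24→1 ·f
i=11 'c': node 1→2
i=12 'b': node 2→3
i=13 'a': node 3→7 ·f
i=14 'b': node 7→1 ·f
i=15 'c': node 1→2
i=16 'c': node 2→28
i=17 'b': node 28→29  emit P7@[14:17]
i=18 'c': node 29→2 ·f
i=19 'b': node 2→3
i=20 'a': node 3→7 ·f
i=21 'a': node 7→24
i=22 'a': node 24→25
i=23 'a': node 25→26
i=24 'c': node 26→27  emit P6@[19:24]
i=25 'b': node 27→1 ·f
i=26 'b': node 1→1 ·f
i=27 'c': node 1→2
i=28 'a': node 2→11 ·f
i=29 'b': node 11→12
i=30 'c': node 12→2 ·f
i=31 'c': node 2→28
i=32 'b': node 28→29  emit P7@[29:32]
i=33 'c': node 29→2 ·f
i=34 'b': node 2→3
i=35 'a': node 3→7 ·f
i=36 'c': node 7→8
i=37 'a': node 8→21  emit P4@[35:37]
i=38 'a': node 21→22
i=39 'c': node 22→23  emit P5@[34:39]
i=40 'b': node 23→1 ·f
i=41 'c': node 1→2
i=42 'c': node 2→28
i=43 'a': node 28→16 ·f
i=44 'c': node 16→17  emit P3@[41:44]
i=45 'c': node 17→15 ·f
i=46 'a': node 15→16
i=47 'a': node 16→18 ·f
i=48 'c': node 18→19
i=49 'a': node 19→20  emit P4@[47:49]
i=50 'a': node 20→18 ·f
i=51 'c': node 18→19
i=52 'a': node 19→20  emit P4@[50:52]
i=53 'b': node 20→12 ·f
i=54 'c': node 12→2 ·f
i=55 'b': node 2→3

Matches: [[17,7],[24,6],[32,7],[37,4],[39,5],[44,3],[49,4],[52,4]]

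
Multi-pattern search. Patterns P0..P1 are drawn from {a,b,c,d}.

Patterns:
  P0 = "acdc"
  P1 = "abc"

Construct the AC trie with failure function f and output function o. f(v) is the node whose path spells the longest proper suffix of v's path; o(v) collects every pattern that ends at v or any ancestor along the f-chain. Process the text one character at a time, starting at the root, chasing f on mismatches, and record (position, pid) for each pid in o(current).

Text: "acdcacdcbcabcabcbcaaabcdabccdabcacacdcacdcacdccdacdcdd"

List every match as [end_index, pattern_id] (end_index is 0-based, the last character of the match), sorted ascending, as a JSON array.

Build:
Trie (insert patterns):
  0='ε' goto a→1
  1='a' goto b→5 c→2
  2='ac' goto d→3
  3='acd' goto c→4
  4='acdc' goto ·  [P0 ends]
  5='ab' goto c→6
  6='abc' goto ·  [P1 ends]

Failure links (BFS by depth):
  n1('a'): parent n0 fail=0; on 'a' 0 → fail=0;  out ∅∪∅=∅
  n2('ac'): parent n1 fail=0; on 'c' 0 → fail=0;  out ∅∪∅=∅
  n5('ab'): parent n1 fail=0; on 'b' 0 → fail=0;  out ∅∪∅=∅
  n3('acd'): parent n2 fail=0; on 'd' 0 → fail=0;  out ∅∪∅=∅
  n6('abc'): parent n5 fail=0; on 'c' 0 → fail=0;  out {1}∪∅={1}
  n4('acdc'): parent n3 fail=0; on 'c' 0 → fail=0;  out {0}∪∅={0}

Text stream:
pos 0 'a': at 1
pos 1 'c': at 2
pos 2 'd': at 3
pos 3 'c': at 4  → match P0@[0:3]
pos 4 'a': at 1 (fail-walked)
pos 5 'c': at 2
pos 6 'd': at 3
pos 7 'c': at 4  → match P0@[4:7]
pos 8 'b': at 0 (fail-walked)
pos 9 'c': at 0
pos 10 'a': at 1
pos 11 'b': at 5
pos 12 'c': at 6  → match P1@[10:12]
pos 13 'a': at 1 (fail-walked)
pos 14 'b': at 5
pos 15 'c': at 6  → match P1@[13:15]
pos 16 'b': at 0 (fail-walked)
pos 17 'c': at 0
pos 18 'a': at 1
pos 19 'a': at 1 (fail-walked)
pos 20 'a': at 1 (fail-walked)
pos 21 'b': at 5
pos 22 'c': at 6  → match P1@[20:22]
pos 23 'd': at 0 (fail-walked)
pos 24 'a': at 1
pos 25 'b': at 5
pos 26 'c': at 6  → match P1@[24:26]
pos 27 'c': at 0 (fail-walked)
pos 28 'd': at 0
pos 29 'a': at 1
pos 30 'b': at 5
pos 31 'c': at 6  → match P1@[29:31]
pos 32 'a': at 1 (fail-walked)
pos 33 'c': at 2
pos 34 'a': at 1 (fail-walked)
pos 35 'c': at 2
pos 36 'd': at 3
pos 37 'c': at 4  → match P0@[34:37]
pos 38 'a': at 1 (fail-walked)
pos 39 'c': at 2
pos 40 'd': at 3
pos 41 'c': at 4  → match P0@[38:41]
pos 42 'a': at 1 (fail-walked)
pos 43 'c': at 2
pos 44 'd': at 3
pos 45 'c': at 4  → match P0@[42:45]
pos 46 'c': at 0 (fail-walked)
pos 47 'd': at 0
pos 48 'a': at 1
pos 49 'c': at 2
pos 50 'd': at 3
pos 51 'c': at 4  → match P0@[48:51]
pos 52 'd': at 0 (fail-walked)
pos 53 'd': at 0

Matches: [[3,0],[7,0],[12,1],[15,1],[22,1],[26,1],[31,1],[37,0],[41,0],[45,0],[51,0]]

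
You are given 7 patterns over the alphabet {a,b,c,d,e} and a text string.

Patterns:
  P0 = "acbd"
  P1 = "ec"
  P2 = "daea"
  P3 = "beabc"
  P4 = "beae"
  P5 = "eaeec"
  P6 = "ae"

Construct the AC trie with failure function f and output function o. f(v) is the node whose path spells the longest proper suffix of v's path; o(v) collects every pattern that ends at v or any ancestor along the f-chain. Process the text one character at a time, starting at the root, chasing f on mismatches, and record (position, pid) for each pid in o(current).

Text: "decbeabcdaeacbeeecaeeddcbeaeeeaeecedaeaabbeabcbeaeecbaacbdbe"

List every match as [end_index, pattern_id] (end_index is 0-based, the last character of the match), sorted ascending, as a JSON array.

Build:
Trie (insert patterns):
  n0 'ε': a→1 b→11 d→7 e→5
  n1 'a': c→2 e→21
  n2 'ac': b→3
  n3 'acb': d→4
  n4 'acbd': ·  ←P0
  n5 'e': a→17 c→6
  n6 'ec': ·  ←P1
  n7 'd': a→8
  n8 'da': e→9
  n9 'dae': a→10
  n10 'daea': ·  ←P2
  n11 'b': e→12
  n12 'be': a→13
  n13 'bea': b→14 e→16
  n14 'beab': c→15
  n15 'beabc': ·  ←P3
  n16 'beae': ·  ←P4
  n17 'ea': e→18
  n18 'eae': e→19
  n19 'eaee': c→20
  n20 'eaeec': ·  ←P5
  n21 'ae': ·  ←P6

Failure links (BFS by depth):
  n1('a'): parent n0 fail=0; on 'a' 0 → fail=0;  out ∅∪∅=∅
  n5('e'): parent n0 fail=0; on 'e' 0 → fail=0;  out ∅∪∅=∅
  n7('d'): parent n0 fail=0; on 'd' 0 → fail=0;  out ∅∪∅=∅
  n11('b'): parent n0 fail=0; on 'b' 0 → fail=0;  out ∅∪∅=∅
  n2('ac'): parent n1 fail=0; on 'c' 0 → fail=0;  out ∅∪∅=∅
  n6('ec'): parent n5 fail=0; on 'c' 0 → fail=0;  out {1}∪∅={1}
  n8('da'): parent n7 fail=0; on 'a' 0 → fail=1;  out ∅∪∅=∅
  n12('be'): parent n11 fail=0; on 'e' 0 → fail=5;  out ∅∪∅=∅
  n17('ea'): parent n5 fail=0; on 'a' 0 → fail=1;  out ∅∪∅=∅
  n21('ae'): parent n1 fail=0; on 'e' 0 → fail=5;  out {6}∪∅={6}
  n3('acb'): parent n2 fail=0; on 'b' 0 → fail=11;  out ∅∪∅=∅
  n9('dae'): parent n8 fail=1; on 'e' 1 → fail=21;  out ∅∪{6}={6}
  n13('bea'): parent n12 fail=5; on 'a' 5 → fail=17;  out ∅∪∅=∅
  n18('eae'): parent n17 fail=1; on 'e' 1 → fail=21;  out ∅∪{6}={6}
  n4('acbd'): parent n3 fail=11; on 'd' 11→0 → fail=7;  out {0}∪∅={0}
  n10('daea'): parent n9 fail=21; on 'a' 21→5 → fail=17;  out {2}∪∅={2}
  n14('beab'): parent n13 fail=17; on 'b' 17→1→0 → fail=11;  out ∅∪∅=∅
  n16('beae'): parent n13 fail=17; on 'e' 17 → fail=18;  out {4}∪{6}={4,6}
  n19('eaee'): parent n18 fail=21; on 'e' 21→5→0 → fail=5;  out ∅∪∅=∅
  n15('beabc'): parent n14 fail=11; on 'c' 11→0 → fail=0;  out {3}∪∅={3}
  n20('eaeec'): parent n19 fail=5; on 'c' 5 → fail=6;  out {5}∪{1}={1,5}

Run:
i=0 'd': node 0→7
i=1 'e': node 7→5 (via fail)
i=2 'c': node 5→6  emit P1@[1:2]
i=3 'b': node 6→11 (via fail)
i=4 'e': node 11→12
i=5 'a': node 12→13
i=6 'b': node 13→14
i=7 'c': node 14→15  emit P3@[3:7]
i=8 'd': node 15→7 (via fail)
i=9 'a': node 7→8
i=10 'e': node 8→9  emit P6@[9:10]
i=11 'a': node 9→10  emit P2@[8:11]
i=12 'c': node 10→2 (via fail)
i=13 'b': node 2→3
i=14 'e': node 3→12 (via fail)
i=15 'e': node 12→5 (via fail)
i=16 'e': node 5→5 (via fail)
i=17 'c': node 5→6  emit P1@[16:17]
i=18 'a': node 6→1 (via fail)
i=19 'e': node 1→21  emit P6@[18:19]
i=20 'e': node 21→5 (via fail)
i=21 'd': node 5→7 (via fail)
i=22 'd': node 7→7 (via fail)
i=23 'c': node 7→0 (via fail)
i=24 'b': node 0→11
i=25 'e': node 11→12
i=26 'a': node 12→13
i=27 'e': node 13→16  emit P4@[24:27],P6@[26:27]
i=28 'e': node 16→19 (via fail)
i=29 'e': node 19→5 (via fail)
i=30 'a': node 5→17
i=31 'e': node 17→18  emit P6@[30:31]
i=32 'e': node 18→19
i=33 'c': node 19→20  emit P1@[32:33],P5@[29:33]
i=34 'e': node 20→5 (via fail)
i=35 'd': node 5→7 (via fail)
i=36 'a': node 7→8
i=37 'e': node 8→9  emit P6@[36:37]
i=38 'a': node 9→10  emit P2@[35:38]
i=39 'a': node 10→1 (via fail)
i=40 'b': node 1→11 (via fail)
i=41 'b': node 11→11 (via fail)
i=42 'e': node 11→12
i=43 'a': node 12→13
i=44 'b': node 13→14
i=45 'c': node 14→15  emit P3@[41:45]
i=46 'b': node 15→11 (via fail)
i=47 'e': node 11→12
i=48 'a': node 12→13
i=49 'e': node 13→16  emit P4@[46:49],P6@[48:49]
i=50 'e': node 16→19 (via fail)
i=51 'c': node 19→20  emit P1@[50:51],P5@[47:51]
i=52 'b': node 20→11 (via fail)
i=53 'a': node 11→1 (via fail)
i=54 'a': node 1→1 (via fail)
i=55 'c': node 1→2
i=56 'b': node 2→3
i=57 'd': node 3→4  emit P0@[54:57]
i=58 'b': node 4→11 (via fail)
i=59 'e': node 11→12

All matches (sorted): [[2,1],[7,3],[10,6],[11,2],[17,1],[19,6],[27,4],[27,6],[31,6],[33,1],[33,5],[37,6],[38,2],[45,3],[49,4],[49,6],[51,1],[51,5],[57,0]]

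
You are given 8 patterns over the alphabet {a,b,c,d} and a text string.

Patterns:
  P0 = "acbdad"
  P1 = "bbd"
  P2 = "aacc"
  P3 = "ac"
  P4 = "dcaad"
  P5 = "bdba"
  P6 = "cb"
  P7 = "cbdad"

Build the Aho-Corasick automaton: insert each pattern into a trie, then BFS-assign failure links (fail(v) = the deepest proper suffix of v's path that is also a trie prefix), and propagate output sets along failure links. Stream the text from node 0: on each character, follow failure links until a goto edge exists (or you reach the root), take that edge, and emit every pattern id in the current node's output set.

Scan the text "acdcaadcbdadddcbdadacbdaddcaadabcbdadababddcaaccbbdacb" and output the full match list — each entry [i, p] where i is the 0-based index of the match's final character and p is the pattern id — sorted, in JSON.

Build:
Trie (insert patterns):
  n0 'ε': a→1 b→7 c→21 d→13
  n1 'a': a→10 c→2
  n2 'ac': b→3  ←P3
  n3 'acb': d→4
  n4 'acbd': a→5
  n5 'acbda': d→6
  n6 'acbdad': ·  ←P0
  n7 'b': b→8 d→18
  n8 'bb': d→9
  n9 'bbd': ·  ←P1
  n10 'aa': c→11
  n11 'aac': c→12
  n12 'aacc': ·  ←P2
  n13 'd': c→14
  n14 'dc': a→15
  n15 'dca': a→16
  n16 'dcaa': d→17
  n17 'dcaad': ·  ←P4
  n18 'bd': b→19
  n19 'bdb': a→20
  n20 'bdba': ·  ←P5
  n21 'c': b→22
  n22 'cb': d→23  ←P6
  n23 'cbd': a→24
  n24 'cbda': d→25
  n25 'cbdad': ·  ←P7

BFS fail/out derivation:
  fail(1) 'a': from fail(0)=0 chase 'a': 0 ⇒ 0;  out=∅∪out(0)=∅
  fail(7) 'b': from fail(0)=0 chase 'b': 0 ⇒ 0;  out=∅∪out(0)=∅
  fail(13) 'd': from fail(0)=0 chase 'd': 0 ⇒ 0;  out=∅∪out(0)=∅
  fail(21) 'c': from fail(0)=0 chase 'c': 0 ⇒ 0;  out=∅∪out(0)=∅
  fail(2) 'ac': from fail(1)=0 chase 'c': 0 ⇒ 21;  out={3}∪out(21)={3}
  fail(8) 'bb': from fail(7)=0 chase 'b': 0 ⇒ 7;  out=∅∪out(7)=∅
  fail(10) 'aa': from fail(1)=0 chase 'a': 0 ⇒ 1;  out=∅∪out(1)=∅
  fail(14) 'dc': from fail(13)=0 chase 'c': 0 ⇒ 21;  out=∅∪out(21)=∅
  fail(18) 'bd': from fail(7)=0 chase 'd': 0 ⇒ 13;  out=∅∪out(13)=∅
  fail(22) 'cb': from fail(21)=0 chase 'b': 0 ⇒ 7;  out={6}∪out(7)={6}
  fail(3) 'acb': from fail(2)=21 chase 'b': 21 ⇒ 22;  out=∅∪out(22)={6}
  fail(9) 'bbd': from fail(8)=7 chase 'd': 7 ⇒ 18;  out={1}∪out(18)={1}
  fail(11) 'aac': from fail(10)=1 chase 'c': 1 ⇒ 2;  out=∅∪out(2)={3}
  fail(15) 'dca': from fail(14)=21 chase 'a': 21→0 ⇒ 1;  out=∅∪out(1)=∅
  fail(19) 'bdb': from fail(18)=13 chase 'b': 13→0 ⇒ 7;  out=∅∪out(7)=∅
  fail(23) 'cbd': from fail(22)=7 chase 'd': 7 ⇒ 18;  out=∅∪out(18)=∅
  fail(4) 'acbd': from fail(3)=22 chase 'd': 22 ⇒ 23;  out=∅∪out(23)=∅
  fail(12) 'aacc': from fail(11)=2 chase 'c': 2→21→0 ⇒ 21;  out={2}∪out(21)={2}
  fail(16) 'dcaa': from fail(15)=1 chase 'a': 1 ⇒ 10;  out=∅∪out(10)=∅
  fail(20) 'bdba': from fail(19)=7 chase 'a': 7→0 ⇒ 1;  out={5}∪out(1)={5}
  fail(24) 'cbda': from fail(23)=18 chase 'a': 18→13→0 ⇒ 1;  out=∅∪out(1)=∅
  fail(5) 'acbda': from fail(4)=23 chase 'a': 23 ⇒ 24;  out=∅∪out(24)=∅
  fail(17) 'dcaad': from fail(16)=10 chase 'd': 10→1→0 ⇒ 13;  out={4}∪out(13)={4}
  fail(25) 'cbdad': from fail(24)=1 chase 'd': 1→0 ⇒ 13;  out={7}∪out(13)={7}
  fail(6) 'acbdad': from fail(5)=24 chase 'd': 24 ⇒ 25;  out={0}∪out(25)={0,7}

Run:
i=0 'a': node 0→1
i=1 'c': node 1→2  ** P3@[0:1]
i=2 'd': node 2→13 (via fail)
i=3 'c': node 13→14
i=4 'a': node 14→15
i=5 'a': node 15→16
i=6 'd': node 16→17  ** P4@[2:6]
i=7 'c': node 17→14 (via fail)
i=8 'b': node 14→22 (via fail)  ** P6@[7:8]
i=9 'd': node 22→23
i=10 'a': node 23→24
i=11 'd': node 24→25  ** P7@[7:11]
i=12 'd': node 25→13 (via fail)
i=13 'd': node 13→13 (via fail)
i=14 'c': node 13→14
i=15 'b': node 14→22 (via fail)  ** P6@[14:15]
i=16 'd': node 22→23
i=17 'a': node 23→24
i=18 'd': node 24→25  ** P7@[14:18]
i=19 'a': node 25→1 (via fail)
i=20 'c': node 1→2  ** P3@[19:20]
i=21 'b': node 2→3  ** P6@[20:21]
i=22 'd': node 3→4
i=23 'a': node 4→5
i=24 'd': node 5→6  ** P0@[19:24],P7@[20:24]
i=25 'd': node 6→13 (via fail)
i=26 'c': node 13→14
i=27 'a': node 14→15
i=28 'a': node 15→16
i=29 'd': node 16→17  ** P4@[25:29]
i=30 'a': node 17→1 (via fail)
i=31 'b': node 1→7 (via fail)
i=32 'c': node 7→21 (via fail)
i=33 'b': node 21→22  ** P6@[32:33]
i=34 'd': node 22→23
i=35 'a': node 23→24
i=36 'd': node 24→25  ** P7@[32:36]
i=37 'a': node 25→1 (via fail)
i=38 'b': node 1→7 (via fail)
i=39 'a': node 7→1 (via fail)
i=40 'b': node 1→7 (via fail)
i=41 'd': node 7→18
i=42 'd': node 18→13 (via fail)
i=43 'c': node 13→14
i=44 'a': node 14→15
i=45 'a': node 15→16
i=46 'c': node 16→11 (via fail)  ** P3@[45:46]
i=47 'c': node 11→12  ** P2@[44:47]
i=48 'b': node 12→22 (via fail)  ** P6@[47:48]
i=49 'b': node 22→8 (via fail)
i=50 'd': node 8→9  ** P1@[48:50]
i=51 'a': node 9→1 (via fail)
i=52 'c': node 1→2  ** P3@[51:52]
i=53 'b': node 2→3  ** P6@[52:53]

All matches (sorted): [[1,3],[6,4],[8,6],[11,7],[15,6],[18,7],[20,3],[21,6],[24,0],[24,7],[29,4],[33,6],[36,7],[46,3],[47,2],[48,6],[50,1],[52,3],[53,6]]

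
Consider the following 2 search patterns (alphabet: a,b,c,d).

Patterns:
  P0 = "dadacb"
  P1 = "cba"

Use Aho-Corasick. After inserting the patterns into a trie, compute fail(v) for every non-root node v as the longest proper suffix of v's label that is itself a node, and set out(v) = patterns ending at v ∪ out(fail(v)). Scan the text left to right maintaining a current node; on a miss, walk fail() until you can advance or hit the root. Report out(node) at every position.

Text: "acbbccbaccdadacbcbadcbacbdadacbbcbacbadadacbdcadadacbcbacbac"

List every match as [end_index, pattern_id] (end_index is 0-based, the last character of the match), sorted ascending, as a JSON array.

Construct AC machine:
Trie (insert patterns):
  n0 'ε': c→7 d→1
  n1 'd': a→2
  n2 'da': d→3
  n3 'dad': a→4
  n4 'dada': c→5
  n5 'dadac': b→6
  n6 'dadacb': ·  ←P0
  n7 'c': b→8
  n8 'cb': a→9
  n9 'cba': ·  ←P1

Failure links (BFS by depth):
  fail(1) 'd': from fail(0)=0 chase 'd': 0 ⇒ 0;  out=∅∪out(0)=∅
  fail(7) 'c': from fail(0)=0 chase 'c': 0 ⇒ 0;  out=∅∪out(0)=∅
  fail(2) 'da': from fail(1)=0 chase 'a': 0 ⇒ 0;  out=∅∪out(0)=∅
  fail(8) 'cb': from fail(7)=0 chase 'b': 0 ⇒ 0;  out=∅∪out(0)=∅
  fail(3) 'dad': from fail(2)=0 chase 'd': 0 ⇒ 1;  out=∅∪out(1)=∅
  fail(9) 'cba': from fail(8)=0 chase 'a': 0 ⇒ 0;  out={1}∪out(0)={1}
  fail(4) 'dada': from fail(3)=1 chase 'a': 1 ⇒ 2;  out=∅∪out(2)=∅
  fail(5) 'dadac': from fail(4)=2 chase 'c': 2→0 ⇒ 7;  out=∅∪out(7)=∅
  fail(6) 'dadacb': from fail(5)=7 chase 'b': 7 ⇒ 8;  out={0}∪out(8)={0}

Text stream:
pos 0 'a': at 0
pos 1 'c': at 7
pos 2 'b': at 8
pos 3 'b': at 0 (via fail)
pos 4 'c': at 7
pos 5 'c': at 7 (via fail)
pos 6 'b': at 8
pos 7 'a': at 9  ** P1@[5:7]
pos 8 'c': at 7 (via fail)
pos 9 'c': at 7 (via fail)
pos 10 'd': at 1 (via fail)
pos 11 'a': at 2
pos 12 'd': at 3
pos 13 'a': at 4
pos 14 'c': at 5
pos 15 'b': at 6  ** P0@[10:15]
pos 16 'c': at 7 (via fail)
pos 17 'b': at 8
pos 18 'a': at 9  ** P1@[16:18]
pos 19 'd': at 1 (via fail)
pos 20 'c': at 7 (via fail)
pos 21 'b': at 8
pos 22 'a': at 9  ** P1@[20:22]
pos 23 'c': at 7 (via fail)
pos 24 'b': at 8
pos 25 'd': at 1 (via fail)
pos 26 'a': at 2
pos 27 'd': at 3
pos 28 'a': at 4
pos 29 'c': at 5
pos 30 'b': at 6  ** P0@[25:30]
pos 31 'b': at 0 (via fail)
pos 32 'c': at 7
pos 33 'b': at 8
pos 34 'a': at 9  ** P1@[32:34]
pos 35 'c': at 7 (via fail)
pos 36 'b': at 8
pos 37 'a': at 9  ** P1@[35:37]
pos 38 'd': at 1 (via fail)
pos 39 'a': at 2
pos 40 'd': at 3
pos 41 'a': at 4
pos 42 'c': at 5
pos 43 'b': at 6  ** P0@[38:43]
pos 44 'd': at 1 (via fail)
pos 45 'c': at 7 (via fail)
pos 46 'a': at 0 (via fail)
pos 47 'd': at 1
pos 48 'a': at 2
pos 49 'd': at 3
pos 50 'a': at 4
pos 51 'c': at 5
pos 52 'b': at 6  ** P0@[47:52]
pos 53 'c': at 7 (via fail)
pos 54 'b': at 8
pos 55 'a': at 9  ** P1@[53:55]
pos 56 'c': at 7 (via fail)
pos 57 'b': at 8
pos 58 'a': at 9  ** P1@[56:58]
pos 59 'c': at 7 (via fail)

Matches: [[7,1],[15,0],[18,1],[22,1],[30,0],[34,1],[37,1],[43,0],[52,0],[55,1],[58,1]]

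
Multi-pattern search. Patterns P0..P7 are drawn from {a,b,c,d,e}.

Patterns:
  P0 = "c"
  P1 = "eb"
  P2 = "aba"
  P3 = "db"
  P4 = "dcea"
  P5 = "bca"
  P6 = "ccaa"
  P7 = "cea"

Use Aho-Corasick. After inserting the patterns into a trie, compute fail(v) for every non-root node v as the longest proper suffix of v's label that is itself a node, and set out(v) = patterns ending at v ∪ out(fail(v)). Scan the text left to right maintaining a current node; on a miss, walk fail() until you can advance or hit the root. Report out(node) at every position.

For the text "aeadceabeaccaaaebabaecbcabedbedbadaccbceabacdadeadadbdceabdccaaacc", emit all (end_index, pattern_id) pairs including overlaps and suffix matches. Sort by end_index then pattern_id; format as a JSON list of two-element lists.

Construct AC machine:
Trie (insert patterns):
  0='ε' goto a→4 b→12 c→1 d→7 e→2
  1='c' goto c→15 e→18  [P0 ends]
  2='e' goto b→3
  3='eb' goto ·  [P1 ends]
  4='a' goto b→5
  5='ab' goto a→6
  6='aba' goto ·  [P2 ends]
  7='d' goto b→8 c→9
  8='db' goto ·  [P3 ends]
  9='dc' goto e→10
  10='dce' goto a→11
  11='dcea' goto ·  [P4 ends]
  12='b' goto c→13
  13='bc' goto a→14
  14='bca' goto ·  [P5 ends]
  15='cc' goto a→16
  16='cca' goto a→17
  17='ccaa' goto ·  [P6 ends]
  18='ce' goto a→19
  19='cea' goto ·  [P7 ends]

Failure links (BFS by depth):
  n1('c'): parent n0 fail=0; on 'c' 0 → fail=0;  out {0}∪∅={0}
  n2('e'): parent n0 fail=0; on 'e' 0 → fail=0;  out ∅∪∅=∅
  n4('a'): parent n0 fail=0; on 'a' 0 → fail=0;  out ∅∪∅=∅
  n7('d'): parent n0 fail=0; on 'd' 0 → fail=0;  out ∅∪∅=∅
  n12('b'): parent n0 fail=0; on 'b' 0 → fail=0;  out ∅∪∅=∅
  n3('eb'): parent n2 fail=0; on 'b' 0 → fail=12;  out {1}∪∅={1}
  n5('ab'): parent n4 fail=0; on 'b' 0 → fail=12;  out ∅∪∅=∅
  n8('db'): parent n7 fail=0; on 'b' 0 → fail=12;  out {3}∪∅={3}
  n9('dc'): parent n7 fail=0; on 'c' 0 → fail=1;  out ∅∪{0}={0}
  n13('bc'): parent n12 fail=0; on 'c' 0 → fail=1;  out ∅∪{0}={0}
  n15('cc'): parent n1 fail=0; on 'c' 0 → fail=1;  out ∅∪{0}={0}
  n18('ce'): parent n1 fail=0; on 'e' 0 → fail=2;  out ∅∪∅=∅
  n6('aba'): parent n5 fail=12; on 'a' 12→0 → fail=4;  out {2}∪∅={2}
  n10('dce'): parent n9 fail=1; on 'e' 1 → fail=18;  out ∅∪∅=∅
  n14('bca'): parent n13 fail=1; on 'a' 1→0 → fail=4;  out {5}∪∅={5}
  n16('cca'): parent n15 fail=1; on 'a' 1→0 → fail=4;  out ∅∪∅=∅
  n19('cea'): parent n18 fail=2; on 'a' 2→0 → fail=4;  out {7}∪∅={7}
  n11('dcea'): parent n10 fail=18; on 'a' 18 → fail=19;  out {4}∪{7}={4,7}
  n17('ccaa'): parent n16 fail=4; on 'a' 4→0 → fail=4;  out {6}∪∅={6}

Run:
[0] read 'a'  n0⇒n4
[1] read 'e'  n4⇒n2 ·f
[2] read 'a'  n2⇒n4 ·f
[3] read 'd'  n4⇒n7 ·f
[4] read 'c'  n7⇒n9  ** P0@[4:4]
[5] read 'e'  n9⇒n10
[6] read 'a'  n10⇒n11  ** P4@[3:6],P7@[4:6]
[7] read 'b'  n11⇒n5 ·f
[8] read 'e'  n5⇒n2 ·f
[9] read 'a'  n2⇒n4 ·f
[10] read 'c'  n4⇒n1 ·f  ** P0@[10:10]
[11] read 'c'  n1⇒n15  ** P0@[11:11]
[12] read 'a'  n15⇒n16
[13] read 'a'  n16⇒n17  ** P6@[10:13]
[14] read 'a'  n17⇒n4 ·f
[15] read 'e'  n4⇒n2 ·f
[16] read 'b'  n2⇒n3  ** P1@[15:16]
[17] read 'a'  n3⇒n4 ·f
[18] read 'b'  n4⇒n5
[19] read 'a'  n5⇒n6  ** P2@[17:19]
[20] read 'e'  n6⇒n2 ·f
[21] read 'c'  n2⇒n1 ·f  ** P0@[21:21]
[22] read 'b'  n1⇒n12 ·f
[23] read 'c'  n12⇒n13  ** P0@[23:23]
[24] read 'a'  n13⇒n14  ** P5@[22:24]
[25] read 'b'  n14⇒n5 ·f
[26] read 'e'  n5⇒n2 ·f
[27] read 'd'  n2⇒n7 ·f
[28] read 'b'  n7⇒n8  ** P3@[27:28]
[29] read 'e'  n8⇒n2 ·f
[30] read 'd'  n2⇒n7 ·f
[31] read 'b'  n7⇒n8  ** P3@[30:31]
[32] read 'a'  n8⇒n4 ·f
[33] read 'd'  n4⇒n7 ·f
[34] read 'a'  n7⇒n4 ·f
[35] read 'c'  n4⇒n1 ·f  ** P0@[35:35]
[36] read 'c'  n1⇒n15  ** P0@[36:36]
[37] read 'b'  n15⇒n12 ·f
[38] read 'c'  n12⇒n13  ** P0@[38:38]
[39] read 'e'  n13⇒n18 ·f
[40] read 'a'  n18⇒n19  ** P7@[38:40]
[41] read 'b'  n19⇒n5 ·f
[42] read 'a'  n5⇒n6  ** P2@[40:42]
[43] read 'c'  n6⇒n1 ·f  ** P0@[43:43]
[44] read 'd'  n1⇒n7 ·f
[45] read 'a'  n7⇒n4 ·f
[46] read 'd'  n4⇒n7 ·f
[47] read 'e'  n7⇒n2 ·f
[48] read 'a'  n2⇒n4 ·f
[49] read 'd'  n4⇒n7 ·f
[50] read 'a'  n7⇒n4 ·f
[51] read 'd'  n4⇒n7 ·f
[52] read 'b'  n7⇒n8  ** P3@[51:52]
[53] read 'd'  n8⇒n7 ·f
[54] read 'c'  n7⇒n9  ** P0@[54:54]
[55] read 'e'  n9⇒n10
[56] read 'a'  n10⇒n11  ** P4@[53:56],P7@[54:56]
[57] read 'b'  n11⇒n5 ·f
[58] read 'd'  n5⇒n7 ·f
[59] read 'c'  n7⇒n9  ** P0@[59:59]
[60] read 'c'  n9⇒n15 ·f  ** P0@[60:60]
[61] read 'a'  n15⇒n16
[62] read 'a'  n16⇒n17  ** P6@[59:62]
[63] read 'a'  n17⇒n4 ·f
[64] read 'c'  n4⇒n1 ·f  ** P0@[64:64]
[65] read 'c'  n1⇒n15  ** P0@[65:65]

All matches (sorted): [[4,0],[6,4],[6,7],[10,0],[11,0],[13,6],[16,1],[19,2],[21,0],[23,0],[24,5],[28,3],[31,3],[35,0],[36,0],[38,0],[40,7],[42,2],[43,0],[52,3],[54,0],[56,4],[56,7],[59,0],[60,0],[62,6],[64,0],[65,0]]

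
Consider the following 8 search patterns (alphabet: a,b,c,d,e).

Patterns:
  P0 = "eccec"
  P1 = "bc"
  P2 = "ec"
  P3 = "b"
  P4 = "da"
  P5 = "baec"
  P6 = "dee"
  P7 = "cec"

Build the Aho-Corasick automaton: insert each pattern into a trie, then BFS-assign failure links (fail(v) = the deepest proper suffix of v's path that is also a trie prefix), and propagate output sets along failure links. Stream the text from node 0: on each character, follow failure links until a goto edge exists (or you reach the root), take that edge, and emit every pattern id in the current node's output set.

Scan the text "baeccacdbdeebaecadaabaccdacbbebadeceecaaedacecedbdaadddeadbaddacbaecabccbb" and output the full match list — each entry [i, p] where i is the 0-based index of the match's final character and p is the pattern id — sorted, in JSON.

Build:
Trie (insert patterns):
  n0 'ε': b→6 c→15 d→8 e→1
  n1 'e': c→2
  n2 'ec': c→3  ←P2
  n3 'ecc': e→4
  n4 'ecce': c→5
  n5 'eccec': ·  ←P0
  n6 'b': a→10 c→7  ←P3
  n7 'bc': ·  ←P1
  n8 'd': a→9 e→13
  n9 'da': ·  ←P4
  n10 'ba': e→11
  n11 'bae': c→12
  n12 'baec': ·  ←P5
  n13 'de': e→14
  n14 'dee': ·  ←P6
  n15 'c': e→16
  n16 'ce': c→17
  n17 'cec': ·  ←P7

BFS fail/out derivation:
  n1('e'): parent n0 fail=0; on 'e' 0 → fail=0;  out ∅∪∅=∅
  n6('b'): parent n0 fail=0; on 'b' 0 → fail=0;  out {3}∪∅={3}
  n8('d'): parent n0 fail=0; on 'd' 0 → fail=0;  out ∅∪∅=∅
  n15('c'): parent n0 fail=0; on 'c' 0 → fail=0;  out ∅∪∅=∅
  n2('ec'): parent n1 fail=0; on 'c' 0 → fail=15;  out {2}∪∅={2}
  n7('bc'): parent n6 fail=0; on 'c' 0 → fail=15;  out {1}∪∅={1}
  n9('da'): parent n8 fail=0; on 'a' 0 → fail=0;  out {4}∪∅={4}
  n10('ba'): parent n6 fail=0; on 'a' 0 → fail=0;  out ∅∪∅=∅
  n13('de'): parent n8 fail=0; on 'e' 0 → fail=1;  out ∅∪∅=∅
  n16('ce'): parent n15 fail=0; on 'e' 0 → fail=1;  out ∅∪∅=∅
  n3('ecc'): parent n2 fail=15; on 'c' 15→0 → fail=15;  out ∅∪∅=∅
  n11('bae'): parent n10 fail=0; on 'e' 0 → fail=1;  out ∅∪∅=∅
  n14('dee'): parent n13 fail=1; on 'e' 1→0 → fail=1;  out {6}∪∅={6}
  n17('cec'): parent n16 fail=1; on 'c' 1 → fail=2;  out {7}∪{2}={2,7}
  n4('ecce'): parent n3 fail=15; on 'e' 15 → fail=16;  out ∅∪∅=∅
  n12('baec'): parent n11 fail=1; on 'c' 1 → fail=2;  out {5}∪{2}={2,5}
  n5('eccec'): parent n4 fail=16; on 'c' 16 → fail=17;  out {0}∪{2,7}={0,2,7}

Text stream:
pos 0 'b': at 6  emit P3@[0:0]
pos 1 'a': at 10
pos 2 'e': at 11
pos 3 'c': at 12  emit P2@[2:3],P5@[0:3]
pos 4 'c': at 3 ·f
pos 5 'a': at 0 ·f
pos 6 'c': at 15
pos 7 'd': at 8 ·f
pos 8 'b': at 6 ·f  emit P3@[8:8]
pos 9 'd': at 8 ·f
pos 10 'e': at 13
pos 11 'e': at 14  emit P6@[9:11]
pos 12 'b': at 6 ·f  emit P3@[12:12]
pos 13 'a': at 10
pos 14 'e': at 11
pos 15 'c': at 12  emit P2@[14:15],P5@[12:15]
pos 16 'a': at 0 ·f
pos 17 'd': at 8
pos 18 'a': at 9  emit P4@[17:18]
pos 19 'a': at 0 ·f
pos 20 'b': at 6  emit P3@[20:20]
pos 21 'a': at 10
pos 22 'c': at 15 ·f
pos 23 'c': at 15 ·f
pos 24 'd': at 8 ·f
pos 25 'a': at 9  emit P4@[24:25]
pos 26 'c': at 15 ·f
pos 27 'b': at 6 ·f  emit P3@[27:27]
pos 28 'b': at 6 ·f  emit P3@[28:28]
pos 29 'e': at 1 ·f
pos 30 'b': at 6 ·f  emit P3@[30:30]
pos 31 'a': at 10
pos 32 'd': at 8 ·f
pos 33 'e': at 13
pos 34 'c': at 2 ·f  emit P2@[33:34]
pos 35 'e': at 16 ·f
pos 36 'e': at 1 ·f
pos 37 'c': at 2  emit P2@[36:37]
pos 38 'a': at 0 ·f
pos 39 'a': at 0
pos 40 'e': at 1
pos 41 'd': at 8 ·f
pos 42 'a': at 9  emit P4@[41:42]
pos 43 'c': at 15 ·f
pos 44 'e': at 16
pos 45 'c': at 17  emit P2@[44:45],P7@[43:45]
pos 46 'e': at 16 ·f
pos 47 'd': at 8 ·f
pos 48 'b': at 6 ·f  emit P3@[48:48]
pos 49 'd': at 8 ·f
pos 50 'a': at 9  emit P4@[49:50]
pos 51 'a': at 0 ·f
pos 52 'd': at 8
pos 53 'd': at 8 ·f
pos 54 'd': at 8 ·f
pos 55 'e': at 13
pos 56 'a': at 0 ·f
pos 57 'd': at 8
pos 58 'b': at 6 ·f  emit P3@[58:58]
pos 59 'a': at 10
pos 60 'd': at 8 ·f
pos 61 'd': at 8 ·f
pos 62 'a': at 9  emit P4@[61:62]
pos 63 'c': at 15 ·f
pos 64 'b': at 6 ·f  emit P3@[64:64]
pos 65 'a': at 10
pos 66 'e': at 11
pos 67 'c': at 12  emit P2@[66:67],P5@[64:67]
pos 68 'a': at 0 ·f
pos 69 'b': at 6  emit P3@[69:69]
pos 70 'c': at 7  emit P1@[69:70]
pos 71 'c': at 15 ·f
pos 72 'b': at 6 ·f  emit P3@[72:72]
pos 73 'b': at 6 ·f  emit P3@[73:73]

Matches: [[0,3],[3,2],[3,5],[8,3],[11,6],[12,3],[15,2],[15,5],[18,4],[20,3],[25,4],[27,3],[28,3],[30,3],[34,2],[37,2],[42,4],[45,2],[45,7],[48,3],[50,4],[58,3],[62,4],[64,3],[67,2],[67,5],[69,3],[70,1],[72,3],[73,3]]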